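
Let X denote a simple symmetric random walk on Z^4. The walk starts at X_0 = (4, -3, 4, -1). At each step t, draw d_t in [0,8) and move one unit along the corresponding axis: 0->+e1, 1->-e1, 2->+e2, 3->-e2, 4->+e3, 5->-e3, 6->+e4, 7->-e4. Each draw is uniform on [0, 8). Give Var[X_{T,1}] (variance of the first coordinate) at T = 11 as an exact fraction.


11/4

Outcome values over d=0..7: [1, -1, 0, 0, 0, 0, 0, 0]
Σy = 0, Σy² = 2, M = 8
μ = 0/8 = 0,  σ² = 2/8 − (0)² = 1/4
Independent increments: Var[X_11] = 11·σ² = 11·(1/4) = 11/4


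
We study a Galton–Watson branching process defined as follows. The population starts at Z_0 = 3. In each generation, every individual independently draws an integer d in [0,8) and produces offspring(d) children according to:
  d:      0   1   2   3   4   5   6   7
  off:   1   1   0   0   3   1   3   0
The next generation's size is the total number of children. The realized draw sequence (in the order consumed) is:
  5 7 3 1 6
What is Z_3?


gen 0: Z_0=3, draws=[5, 7, 3], offspring=[1, 0, 0], Z_1=1
gen 1: Z_1=1, draws=[1], offspring=[1], Z_2=1
gen 2: Z_2=1, draws=[6], offspring=[3], Z_3=3

3


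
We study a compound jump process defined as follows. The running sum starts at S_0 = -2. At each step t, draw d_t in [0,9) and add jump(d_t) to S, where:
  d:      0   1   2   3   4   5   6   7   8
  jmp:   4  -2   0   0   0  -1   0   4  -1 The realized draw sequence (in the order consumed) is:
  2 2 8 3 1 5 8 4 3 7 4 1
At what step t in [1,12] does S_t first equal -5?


t=0: S=-2, d=2, jump=0, S_1=-2
t=1: S=-2, d=2, jump=0, S_2=-2
t=2: S=-2, d=8, jump=-1, S_3=-3
t=3: S=-3, d=3, jump=0, S_4=-3
t=4: S=-3, d=1, jump=-2, S_5=-5
t=5: S=-5, d=5, jump=-1, S_6=-6
t=6: S=-6, d=8, jump=-1, S_7=-7
t=7: S=-7, d=4, jump=0, S_8=-7
t=8: S=-7, d=3, jump=0, S_9=-7
t=9: S=-7, d=7, jump=4, S_10=-3
t=10: S=-3, d=4, jump=0, S_11=-3
t=11: S=-3, d=1, jump=-2, S_12=-5

5


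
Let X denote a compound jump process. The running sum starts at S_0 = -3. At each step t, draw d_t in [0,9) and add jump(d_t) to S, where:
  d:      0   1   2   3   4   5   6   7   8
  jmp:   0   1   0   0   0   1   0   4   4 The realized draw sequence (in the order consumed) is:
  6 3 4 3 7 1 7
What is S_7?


t=0: S=-3, d=6, jump=0, S_1=-3
t=1: S=-3, d=3, jump=0, S_2=-3
t=2: S=-3, d=4, jump=0, S_3=-3
t=3: S=-3, d=3, jump=0, S_4=-3
t=4: S=-3, d=7, jump=4, S_5=1
t=5: S=1, d=1, jump=1, S_6=2
t=6: S=2, d=7, jump=4, S_7=6

6


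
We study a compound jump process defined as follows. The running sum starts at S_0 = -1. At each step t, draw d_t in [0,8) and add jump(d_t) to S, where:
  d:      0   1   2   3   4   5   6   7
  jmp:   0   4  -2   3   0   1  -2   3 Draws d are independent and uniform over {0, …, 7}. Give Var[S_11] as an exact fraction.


Outcome values over d=0..7: [0, 4, -2, 3, 0, 1, -2, 3]
Σy = 7, Σy² = 43, M = 8
μ = 7/8 = 7/8,  σ² = 43/8 − (7/8)² = 295/64
Independent increments: Var[S_11] = 11·σ² = 11·(295/64) = 3245/64

3245/64


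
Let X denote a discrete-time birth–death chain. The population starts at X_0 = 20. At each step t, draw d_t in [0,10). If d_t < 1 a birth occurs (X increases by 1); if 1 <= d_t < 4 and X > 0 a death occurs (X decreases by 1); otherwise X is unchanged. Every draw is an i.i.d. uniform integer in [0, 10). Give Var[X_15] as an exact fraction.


27/5

X can drop by at most 1 per step and X_0 = 20 > T = 15, so X_t >= 20 − t >= 5 > 0 for every t <= 15: the floor at 0 (the 'and X > 0' condition) never binds. Hence X_15 = X_0 + Σ_{t<15} Y_t with i.i.d. increments Y_t = y(d_t) ∈ {+1, −1, 0}.
Outcome values over d=0..9: [1, -1, -1, -1, 0, 0, 0, 0, 0, 0]
Σy = -2, Σy² = 4, M = 10
μ = -2/10 = -1/5,  σ² = 4/10 − (-1/5)² = 9/25
Independent increments: Var[X_15] = 15·σ² = 15·(9/25) = 27/5


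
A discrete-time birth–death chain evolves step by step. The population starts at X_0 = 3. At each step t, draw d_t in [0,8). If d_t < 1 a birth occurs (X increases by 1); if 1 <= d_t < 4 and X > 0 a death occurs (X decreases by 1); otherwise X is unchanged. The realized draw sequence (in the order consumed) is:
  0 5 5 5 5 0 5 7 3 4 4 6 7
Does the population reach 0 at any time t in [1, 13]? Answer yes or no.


t=0: X=3, d=0 → birth, X_1=4
t=1: X=4, d=5 → hold, X_2=4
t=2: X=4, d=5 → hold, X_3=4
t=3: X=4, d=5 → hold, X_4=4
t=4: X=4, d=5 → hold, X_5=4
t=5: X=4, d=0 → birth, X_6=5
t=6: X=5, d=5 → hold, X_7=5
t=7: X=5, d=7 → hold, X_8=5
t=8: X=5, d=3 → death, X_9=4
t=9: X=4, d=4 → hold, X_10=4
t=10: X=4, d=4 → hold, X_11=4
t=11: X=4, d=6 → hold, X_12=4
t=12: X=4, d=7 → hold, X_13=4

no


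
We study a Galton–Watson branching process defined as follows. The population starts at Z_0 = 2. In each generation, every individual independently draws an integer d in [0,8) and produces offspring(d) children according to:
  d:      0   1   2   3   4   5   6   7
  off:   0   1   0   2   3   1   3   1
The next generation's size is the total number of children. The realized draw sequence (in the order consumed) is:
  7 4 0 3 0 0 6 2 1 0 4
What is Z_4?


gen 0: Z_0=2, draws=[7, 4], offspring=[1, 3], Z_1=4
gen 1: Z_1=4, draws=[0, 3, 0, 0], offspring=[0, 2, 0, 0], Z_2=2
gen 2: Z_2=2, draws=[6, 2], offspring=[3, 0], Z_3=3
gen 3: Z_3=3, draws=[1, 0, 4], offspring=[1, 0, 3], Z_4=4

4


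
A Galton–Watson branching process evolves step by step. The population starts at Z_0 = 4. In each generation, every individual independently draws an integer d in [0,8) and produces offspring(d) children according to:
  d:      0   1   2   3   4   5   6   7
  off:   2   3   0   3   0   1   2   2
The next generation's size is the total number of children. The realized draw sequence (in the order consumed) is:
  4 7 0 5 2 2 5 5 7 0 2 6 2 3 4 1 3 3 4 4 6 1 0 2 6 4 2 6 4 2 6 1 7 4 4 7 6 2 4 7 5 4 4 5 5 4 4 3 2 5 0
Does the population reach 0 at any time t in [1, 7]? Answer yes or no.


no

gen 0: Z_0=4, draws=[4, 7, 0, 5], offspring=[0, 2, 2, 1], Z_1=5
gen 1: Z_1=5, draws=[2, 2, 5, 5, 7], offspring=[0, 0, 1, 1, 2], Z_2=4
gen 2: Z_2=4, draws=[0, 2, 6, 2], offspring=[2, 0, 2, 0], Z_3=4
gen 3: Z_3=4, draws=[3, 4, 1, 3], offspring=[3, 0, 3, 3], Z_4=9
gen 4: Z_4=9, draws=[3, 4, 4, 6, 1, 0, 2, 6, 4], offspring=[3, 0, 0, 2, 3, 2, 0, 2, 0], Z_5=12
gen 5: Z_5=12, draws=[2, 6, 4, 2, 6, 1, 7, 4, 4, 7, 6, 2], offspring=[0, 2, 0, 0, 2, 3, 2, 0, 0, 2, 2, 0], Z_6=13
gen 6: Z_6=13, draws=[4, 7, 5, 4, 4, 5, 5, 4, 4, 3, 2, 5, 0], offspring=[0, 2, 1, 0, 0, 1, 1, 0, 0, 3, 0, 1, 2], Z_7=11


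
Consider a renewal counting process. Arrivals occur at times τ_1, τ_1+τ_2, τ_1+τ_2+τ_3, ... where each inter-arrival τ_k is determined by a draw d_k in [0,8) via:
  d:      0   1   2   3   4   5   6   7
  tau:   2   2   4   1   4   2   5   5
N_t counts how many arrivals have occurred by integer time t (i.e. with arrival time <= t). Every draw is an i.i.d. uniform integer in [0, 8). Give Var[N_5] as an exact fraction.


423976559/1073741824

Inter-arrival values over d=0..7: [2, 2, 4, 1, 4, 2, 5, 5]
Each d has probability 1/8, so the pmf of τ is: f(1) = 1/8, f(2) = 3/8, f(4) = 1/4, f(5) = 1/4
Let p_n(j) = P(N_n = j), with p_0 = [1]. Condition on τ_1: p_n(0) = P(τ > n), and for j >= 1, p_n(j) = Σ_{k<=n} f(k)·p_{n−k}(j−1)
p_1 = [7/8, 1/8]  (j = 0..1)
p_2 = [1/2, 31/64, 1/64]  (j = 0..2)
p_3 = [1/2, 25/64, 55/512, 1/512]  (j = 0..3)
p_4 = [1/4, 1/2, 59/256, 79/4096, 1/4096]  (j = 0..4)
p_5 = [0, 11/16, 123/512, 283/4096, 103/32768, 1/32768]  (j = 0..5)
E[N_5] = Σ j·p_5(j) = 45481/32768;  E[N_5²] = Σ j²·p_5(j) = 76065/32768
Var[N_5] = 76065/32768 − (45481/32768)² = 423976559/1073741824


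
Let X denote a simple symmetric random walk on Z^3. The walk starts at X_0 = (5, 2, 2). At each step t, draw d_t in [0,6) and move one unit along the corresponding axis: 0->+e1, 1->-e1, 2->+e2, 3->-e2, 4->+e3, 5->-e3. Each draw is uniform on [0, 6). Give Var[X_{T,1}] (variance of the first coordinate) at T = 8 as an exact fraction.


8/3

Outcome values over d=0..5: [1, -1, 0, 0, 0, 0]
Σy = 0, Σy² = 2, M = 6
μ = 0/6 = 0,  σ² = 2/6 − (0)² = 1/3
Independent increments: Var[X_8] = 8·σ² = 8·(1/3) = 8/3


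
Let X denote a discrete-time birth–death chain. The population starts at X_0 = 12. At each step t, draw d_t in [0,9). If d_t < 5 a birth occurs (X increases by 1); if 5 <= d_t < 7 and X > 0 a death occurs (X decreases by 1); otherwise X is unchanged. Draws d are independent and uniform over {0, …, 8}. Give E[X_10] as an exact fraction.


46/3

X can drop by at most 1 per step and X_0 = 12 > T = 10, so X_t >= 12 − t >= 2 > 0 for every t <= 10: the floor at 0 (the 'and X > 0' condition) never binds. Hence X_10 = X_0 + Σ_{t<10} Y_t with i.i.d. increments Y_t = y(d_t) ∈ {+1, −1, 0}.
Outcome values over d=0..8: [1, 1, 1, 1, 1, -1, -1, 0, 0]
Σy = 3, Σy² = 7, M = 9
μ = 3/9 = 1/3,  σ² = 7/9 − (1/3)² = 2/3
E[X_10] = 12 + 10·(1/3) = 46/3


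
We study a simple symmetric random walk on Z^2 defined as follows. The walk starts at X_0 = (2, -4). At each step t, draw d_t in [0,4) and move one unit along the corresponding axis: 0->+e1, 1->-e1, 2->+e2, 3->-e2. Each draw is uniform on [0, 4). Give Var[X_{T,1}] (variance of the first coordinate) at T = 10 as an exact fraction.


Outcome values over d=0..3: [1, -1, 0, 0]
Σy = 0, Σy² = 2, M = 4
μ = 0/4 = 0,  σ² = 2/4 − (0)² = 1/2
Independent increments: Var[X_10] = 10·σ² = 10·(1/2) = 5

5


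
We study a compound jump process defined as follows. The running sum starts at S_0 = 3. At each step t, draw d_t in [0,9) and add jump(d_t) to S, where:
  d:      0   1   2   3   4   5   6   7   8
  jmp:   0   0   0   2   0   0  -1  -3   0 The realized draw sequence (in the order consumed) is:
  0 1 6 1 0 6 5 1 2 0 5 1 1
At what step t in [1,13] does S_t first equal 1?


t=0: S=3, d=0, jump=0, S_1=3
t=1: S=3, d=1, jump=0, S_2=3
t=2: S=3, d=6, jump=-1, S_3=2
t=3: S=2, d=1, jump=0, S_4=2
t=4: S=2, d=0, jump=0, S_5=2
t=5: S=2, d=6, jump=-1, S_6=1
t=6: S=1, d=5, jump=0, S_7=1
t=7: S=1, d=1, jump=0, S_8=1
t=8: S=1, d=2, jump=0, S_9=1
t=9: S=1, d=0, jump=0, S_10=1
t=10: S=1, d=5, jump=0, S_11=1
t=11: S=1, d=1, jump=0, S_12=1
t=12: S=1, d=1, jump=0, S_13=1

6


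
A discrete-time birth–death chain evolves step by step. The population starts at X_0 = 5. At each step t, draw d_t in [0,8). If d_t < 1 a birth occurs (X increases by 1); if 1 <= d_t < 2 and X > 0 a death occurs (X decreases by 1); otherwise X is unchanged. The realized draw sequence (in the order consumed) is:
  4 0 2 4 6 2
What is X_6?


t=0: X=5, d=4 → hold, X_1=5
t=1: X=5, d=0 → birth, X_2=6
t=2: X=6, d=2 → hold, X_3=6
t=3: X=6, d=4 → hold, X_4=6
t=4: X=6, d=6 → hold, X_5=6
t=5: X=6, d=2 → hold, X_6=6

6


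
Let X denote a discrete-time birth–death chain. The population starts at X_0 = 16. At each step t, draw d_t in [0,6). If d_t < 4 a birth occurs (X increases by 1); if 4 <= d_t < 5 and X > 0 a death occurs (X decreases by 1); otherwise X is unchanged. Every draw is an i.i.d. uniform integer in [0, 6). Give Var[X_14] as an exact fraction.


X can drop by at most 1 per step and X_0 = 16 > T = 14, so X_t >= 16 − t >= 2 > 0 for every t <= 14: the floor at 0 (the 'and X > 0' condition) never binds. Hence X_14 = X_0 + Σ_{t<14} Y_t with i.i.d. increments Y_t = y(d_t) ∈ {+1, −1, 0}.
Outcome values over d=0..5: [1, 1, 1, 1, -1, 0]
Σy = 3, Σy² = 5, M = 6
μ = 3/6 = 1/2,  σ² = 5/6 − (1/2)² = 7/12
Independent increments: Var[X_14] = 14·σ² = 14·(7/12) = 49/6

49/6


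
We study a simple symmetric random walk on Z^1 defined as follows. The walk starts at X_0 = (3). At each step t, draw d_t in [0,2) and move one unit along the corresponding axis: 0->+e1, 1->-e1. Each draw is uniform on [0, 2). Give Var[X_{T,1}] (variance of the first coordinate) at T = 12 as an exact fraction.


Outcome values over d=0..1: [1, -1]
Σy = 0, Σy² = 2, M = 2
μ = 0/2 = 0,  σ² = 2/2 − (0)² = 1
Independent increments: Var[X_12] = 12·σ² = 12·(1) = 12

12


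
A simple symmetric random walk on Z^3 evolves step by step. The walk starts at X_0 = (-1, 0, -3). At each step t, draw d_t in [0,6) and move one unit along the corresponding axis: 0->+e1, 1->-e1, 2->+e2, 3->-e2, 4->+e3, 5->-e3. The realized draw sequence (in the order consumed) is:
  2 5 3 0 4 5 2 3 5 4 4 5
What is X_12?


t=0: X=(-1, 0, -3), d=2 → +e2, X_1=(-1, 1, -3)
t=1: X=(-1, 1, -3), d=5 → -e3, X_2=(-1, 1, -4)
t=2: X=(-1, 1, -4), d=3 → -e2, X_3=(-1, 0, -4)
t=3: X=(-1, 0, -4), d=0 → +e1, X_4=(0, 0, -4)
t=4: X=(0, 0, -4), d=4 → +e3, X_5=(0, 0, -3)
t=5: X=(0, 0, -3), d=5 → -e3, X_6=(0, 0, -4)
t=6: X=(0, 0, -4), d=2 → +e2, X_7=(0, 1, -4)
t=7: X=(0, 1, -4), d=3 → -e2, X_8=(0, 0, -4)
t=8: X=(0, 0, -4), d=5 → -e3, X_9=(0, 0, -5)
t=9: X=(0, 0, -5), d=4 → +e3, X_10=(0, 0, -4)
t=10: X=(0, 0, -4), d=4 → +e3, X_11=(0, 0, -3)
t=11: X=(0, 0, -3), d=5 → -e3, X_12=(0, 0, -4)

(0, 0, -4)


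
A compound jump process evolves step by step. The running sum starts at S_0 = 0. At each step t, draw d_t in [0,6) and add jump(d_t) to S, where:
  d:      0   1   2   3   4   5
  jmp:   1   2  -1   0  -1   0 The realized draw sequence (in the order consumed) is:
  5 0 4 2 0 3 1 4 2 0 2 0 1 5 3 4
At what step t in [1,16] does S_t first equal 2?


t=0: S=0, d=5, jump=0, S_1=0
t=1: S=0, d=0, jump=1, S_2=1
t=2: S=1, d=4, jump=-1, S_3=0
t=3: S=0, d=2, jump=-1, S_4=-1
t=4: S=-1, d=0, jump=1, S_5=0
t=5: S=0, d=3, jump=0, S_6=0
t=6: S=0, d=1, jump=2, S_7=2
t=7: S=2, d=4, jump=-1, S_8=1
t=8: S=1, d=2, jump=-1, S_9=0
t=9: S=0, d=0, jump=1, S_10=1
t=10: S=1, d=2, jump=-1, S_11=0
t=11: S=0, d=0, jump=1, S_12=1
t=12: S=1, d=1, jump=2, S_13=3
t=13: S=3, d=5, jump=0, S_14=3
t=14: S=3, d=3, jump=0, S_15=3
t=15: S=3, d=4, jump=-1, S_16=2

7


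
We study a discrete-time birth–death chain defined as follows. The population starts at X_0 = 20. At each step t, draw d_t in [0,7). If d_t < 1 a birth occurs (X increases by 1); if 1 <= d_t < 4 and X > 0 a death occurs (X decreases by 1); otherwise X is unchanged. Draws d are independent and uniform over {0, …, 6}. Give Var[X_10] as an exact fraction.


X can drop by at most 1 per step and X_0 = 20 > T = 10, so X_t >= 20 − t >= 10 > 0 for every t <= 10: the floor at 0 (the 'and X > 0' condition) never binds. Hence X_10 = X_0 + Σ_{t<10} Y_t with i.i.d. increments Y_t = y(d_t) ∈ {+1, −1, 0}.
Outcome values over d=0..6: [1, -1, -1, -1, 0, 0, 0]
Σy = -2, Σy² = 4, M = 7
μ = -2/7 = -2/7,  σ² = 4/7 − (-2/7)² = 24/49
Independent increments: Var[X_10] = 10·σ² = 10·(24/49) = 240/49

240/49


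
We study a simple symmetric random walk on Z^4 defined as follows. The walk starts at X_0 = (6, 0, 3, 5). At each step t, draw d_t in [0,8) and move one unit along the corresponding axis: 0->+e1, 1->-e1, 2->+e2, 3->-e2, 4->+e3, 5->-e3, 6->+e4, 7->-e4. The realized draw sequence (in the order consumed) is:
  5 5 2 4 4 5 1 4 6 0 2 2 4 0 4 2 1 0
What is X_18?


t=0: X=(6, 0, 3, 5), d=5 → -e3, X_1=(6, 0, 2, 5)
t=1: X=(6, 0, 2, 5), d=5 → -e3, X_2=(6, 0, 1, 5)
t=2: X=(6, 0, 1, 5), d=2 → +e2, X_3=(6, 1, 1, 5)
t=3: X=(6, 1, 1, 5), d=4 → +e3, X_4=(6, 1, 2, 5)
t=4: X=(6, 1, 2, 5), d=4 → +e3, X_5=(6, 1, 3, 5)
t=5: X=(6, 1, 3, 5), d=5 → -e3, X_6=(6, 1, 2, 5)
t=6: X=(6, 1, 2, 5), d=1 → -e1, X_7=(5, 1, 2, 5)
t=7: X=(5, 1, 2, 5), d=4 → +e3, X_8=(5, 1, 3, 5)
t=8: X=(5, 1, 3, 5), d=6 → +e4, X_9=(5, 1, 3, 6)
t=9: X=(5, 1, 3, 6), d=0 → +e1, X_10=(6, 1, 3, 6)
t=10: X=(6, 1, 3, 6), d=2 → +e2, X_11=(6, 2, 3, 6)
t=11: X=(6, 2, 3, 6), d=2 → +e2, X_12=(6, 3, 3, 6)
t=12: X=(6, 3, 3, 6), d=4 → +e3, X_13=(6, 3, 4, 6)
t=13: X=(6, 3, 4, 6), d=0 → +e1, X_14=(7, 3, 4, 6)
t=14: X=(7, 3, 4, 6), d=4 → +e3, X_15=(7, 3, 5, 6)
t=15: X=(7, 3, 5, 6), d=2 → +e2, X_16=(7, 4, 5, 6)
t=16: X=(7, 4, 5, 6), d=1 → -e1, X_17=(6, 4, 5, 6)
t=17: X=(6, 4, 5, 6), d=0 → +e1, X_18=(7, 4, 5, 6)

(7, 4, 5, 6)


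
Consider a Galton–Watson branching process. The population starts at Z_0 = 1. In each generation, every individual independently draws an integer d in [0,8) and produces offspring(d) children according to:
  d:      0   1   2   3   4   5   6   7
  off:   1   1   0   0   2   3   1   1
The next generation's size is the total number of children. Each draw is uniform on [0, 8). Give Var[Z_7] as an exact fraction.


Outcome values over d=0..7: [1, 1, 0, 0, 2, 3, 1, 1]
Σy = 9, Σy² = 17, M = 8
μ = 9/8 = 9/8,  σ² = 17/8 − (9/8)² = 55/64
V_0 = 0, E_0 = 1
V_1 = 55/64·E_0 + (9/8)²·V_0 = 55/64;  E_1 = 9/8
V_2 = 55/64·E_1 + (9/8)²·V_1 = 8415/4096;  E_2 = 81/64
V_3 = 55/64·E_2 + (9/8)²·V_2 = 966735/262144;  E_3 = 729/512
V_4 = 55/64·E_3 + (9/8)²·V_3 = 98834175/16777216;  E_4 = 6561/4096
V_5 = 55/64·E_4 + (9/8)²·V_4 = 9483630255/1073741824;  E_5 = 59049/32768
V_6 = 55/64·E_5 + (9/8)²·V_5 = 874594520415/68719476736;  E_6 = 531441/262144
V_7 = 55/64·E_6 + (9/8)²·V_6 = 78504429976335/4398046511104;  E_7 = 4782969/2097152

78504429976335/4398046511104


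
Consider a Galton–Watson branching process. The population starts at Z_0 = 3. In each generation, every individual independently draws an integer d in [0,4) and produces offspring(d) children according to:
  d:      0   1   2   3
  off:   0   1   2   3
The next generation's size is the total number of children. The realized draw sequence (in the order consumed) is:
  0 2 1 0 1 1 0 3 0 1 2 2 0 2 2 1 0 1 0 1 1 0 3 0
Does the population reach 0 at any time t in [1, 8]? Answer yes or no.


gen 0: Z_0=3, draws=[0, 2, 1], offspring=[0, 2, 1], Z_1=3
gen 1: Z_1=3, draws=[0, 1, 1], offspring=[0, 1, 1], Z_2=2
gen 2: Z_2=2, draws=[0, 3], offspring=[0, 3], Z_3=3
gen 3: Z_3=3, draws=[0, 1, 2], offspring=[0, 1, 2], Z_4=3
gen 4: Z_4=3, draws=[2, 0, 2], offspring=[2, 0, 2], Z_5=4
gen 5: Z_5=4, draws=[2, 1, 0, 1], offspring=[2, 1, 0, 1], Z_6=4
gen 6: Z_6=4, draws=[0, 1, 1, 0], offspring=[0, 1, 1, 0], Z_7=2
gen 7: Z_7=2, draws=[3, 0], offspring=[3, 0], Z_8=3

no


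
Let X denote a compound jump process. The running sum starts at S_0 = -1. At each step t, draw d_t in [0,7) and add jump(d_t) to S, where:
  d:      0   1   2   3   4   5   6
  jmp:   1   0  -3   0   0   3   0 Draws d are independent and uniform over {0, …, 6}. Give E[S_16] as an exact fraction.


Outcome values over d=0..6: [1, 0, -3, 0, 0, 3, 0]
Σy = 1, Σy² = 19, M = 7
μ = 1/7 = 1/7,  σ² = 19/7 − (1/7)² = 132/49
E[S_16] = -1 + 16·(1/7) = 9/7

9/7


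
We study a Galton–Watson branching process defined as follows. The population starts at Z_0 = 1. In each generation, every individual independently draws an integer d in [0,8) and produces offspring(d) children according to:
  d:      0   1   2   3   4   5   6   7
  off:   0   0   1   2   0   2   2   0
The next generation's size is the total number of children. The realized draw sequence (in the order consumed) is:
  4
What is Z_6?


gen 0: Z_0=1, draws=[4], offspring=[0], Z_1=0
gen 1: Z_1=0, draws=[], offspring=[], Z_2=0
gen 2: Z_2=0, draws=[], offspring=[], Z_3=0
gen 3: Z_3=0, draws=[], offspring=[], Z_4=0
gen 4: Z_4=0, draws=[], offspring=[], Z_5=0
gen 5: Z_5=0, draws=[], offspring=[], Z_6=0

0


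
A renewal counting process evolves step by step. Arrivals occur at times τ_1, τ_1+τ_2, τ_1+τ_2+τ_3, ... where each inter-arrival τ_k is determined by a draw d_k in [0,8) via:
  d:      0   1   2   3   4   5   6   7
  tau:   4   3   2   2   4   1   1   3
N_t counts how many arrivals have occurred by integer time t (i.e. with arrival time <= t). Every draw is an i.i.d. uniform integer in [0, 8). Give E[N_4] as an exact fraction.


369/256

Inter-arrival values over d=0..7: [4, 3, 2, 2, 4, 1, 1, 3]
Each d has probability 1/8, so the pmf of τ is: f(1) = 1/4, f(2) = 1/4, f(3) = 1/4, f(4) = 1/4
Renewal equation for m(n) = E[N_n]: condition on τ_1 = k (if k <= n, one arrival plus a fresh copy on the remaining n−k steps): m(n) = F(n) + Σ_{k<=n} f(k)·m(n−k), where F(n) = P(τ <= n) and m(0) = 0
m(1) = F(1) = 1/4
m(2) = F(2) + f(1)·m(1) = 1/2 + 1/4·1/4 = 9/16
m(3) = F(3) + f(1)·m(2) + f(2)·m(1) = 3/4 + 1/4·9/16 + 1/4·1/4 = 61/64
m(4) = F(4) + f(1)·m(3) + f(2)·m(2) + f(3)·m(1) = 1 + 1/4·61/64 + 1/4·9/16 + 1/4·1/4 = 369/256
E[N_4] = m(4) = 369/256


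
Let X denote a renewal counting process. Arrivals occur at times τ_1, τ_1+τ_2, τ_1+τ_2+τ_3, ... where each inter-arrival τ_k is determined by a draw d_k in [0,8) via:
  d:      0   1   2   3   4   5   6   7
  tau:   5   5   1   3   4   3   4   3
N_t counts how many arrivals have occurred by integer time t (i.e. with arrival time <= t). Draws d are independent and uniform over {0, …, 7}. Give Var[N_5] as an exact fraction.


Inter-arrival values over d=0..7: [5, 5, 1, 3, 4, 3, 4, 3]
Each d has probability 1/8, so the pmf of τ is: f(1) = 1/8, f(3) = 3/8, f(4) = 1/4, f(5) = 1/4
Let p_n(j) = P(N_n = j), with p_0 = [1]. Condition on τ_1: p_n(0) = P(τ > n), and for j >= 1, p_n(j) = Σ_{k<=n} f(k)·p_{n−k}(j−1)
p_1 = [7/8, 1/8]  (j = 0..1)
p_2 = [7/8, 7/64, 1/64]  (j = 0..2)
p_3 = [1/2, 31/64, 7/512, 1/512]  (j = 0..3)
p_4 = [1/4, 41/64, 55/512, 7/4096, 1/4096]  (j = 0..4)
p_5 = [0, 53/64, 39/256, 79/4096, 7/32768, 1/32768]  (j = 0..5)
E[N_5] = Σ j·p_5(j) = 39049/32768;  E[N_5²] = Σ j²·p_5(j) = 52929/32768
Var[N_5] = 52929/32768 − (39049/32768)² = 209553071/1073741824

209553071/1073741824


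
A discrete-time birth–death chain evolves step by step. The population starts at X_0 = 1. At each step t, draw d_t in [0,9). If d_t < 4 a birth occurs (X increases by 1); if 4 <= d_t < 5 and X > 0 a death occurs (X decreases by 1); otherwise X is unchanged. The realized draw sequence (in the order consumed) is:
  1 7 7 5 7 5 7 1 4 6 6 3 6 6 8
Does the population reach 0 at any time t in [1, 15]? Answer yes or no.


t=0: X=1, d=1 → birth, X_1=2
t=1: X=2, d=7 → hold, X_2=2
t=2: X=2, d=7 → hold, X_3=2
t=3: X=2, d=5 → hold, X_4=2
t=4: X=2, d=7 → hold, X_5=2
t=5: X=2, d=5 → hold, X_6=2
t=6: X=2, d=7 → hold, X_7=2
t=7: X=2, d=1 → birth, X_8=3
t=8: X=3, d=4 → death, X_9=2
t=9: X=2, d=6 → hold, X_10=2
t=10: X=2, d=6 → hold, X_11=2
t=11: X=2, d=3 → birth, X_12=3
t=12: X=3, d=6 → hold, X_13=3
t=13: X=3, d=6 → hold, X_14=3
t=14: X=3, d=8 → hold, X_15=3

no


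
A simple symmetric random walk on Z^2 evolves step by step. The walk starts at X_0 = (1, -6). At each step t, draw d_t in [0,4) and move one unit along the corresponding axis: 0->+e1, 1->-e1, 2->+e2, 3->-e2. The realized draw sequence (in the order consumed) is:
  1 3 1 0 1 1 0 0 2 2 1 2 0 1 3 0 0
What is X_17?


t=0: X=(1, -6), d=1 → -e1, X_1=(0, -6)
t=1: X=(0, -6), d=3 → -e2, X_2=(0, -7)
t=2: X=(0, -7), d=1 → -e1, X_3=(-1, -7)
t=3: X=(-1, -7), d=0 → +e1, X_4=(0, -7)
t=4: X=(0, -7), d=1 → -e1, X_5=(-1, -7)
t=5: X=(-1, -7), d=1 → -e1, X_6=(-2, -7)
t=6: X=(-2, -7), d=0 → +e1, X_7=(-1, -7)
t=7: X=(-1, -7), d=0 → +e1, X_8=(0, -7)
t=8: X=(0, -7), d=2 → +e2, X_9=(0, -6)
t=9: X=(0, -6), d=2 → +e2, X_10=(0, -5)
t=10: X=(0, -5), d=1 → -e1, X_11=(-1, -5)
t=11: X=(-1, -5), d=2 → +e2, X_12=(-1, -4)
t=12: X=(-1, -4), d=0 → +e1, X_13=(0, -4)
t=13: X=(0, -4), d=1 → -e1, X_14=(-1, -4)
t=14: X=(-1, -4), d=3 → -e2, X_15=(-1, -5)
t=15: X=(-1, -5), d=0 → +e1, X_16=(0, -5)
t=16: X=(0, -5), d=0 → +e1, X_17=(1, -5)

(1, -5)


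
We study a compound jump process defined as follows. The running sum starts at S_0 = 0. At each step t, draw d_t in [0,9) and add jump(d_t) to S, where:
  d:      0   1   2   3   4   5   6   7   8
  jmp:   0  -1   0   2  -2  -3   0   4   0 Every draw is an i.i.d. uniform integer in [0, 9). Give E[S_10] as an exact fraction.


Outcome values over d=0..8: [0, -1, 0, 2, -2, -3, 0, 4, 0]
Σy = 0, Σy² = 34, M = 9
μ = 0/9 = 0,  σ² = 34/9 − (0)² = 34/9
E[S_10] = 0 + 10·(0) = 0

0


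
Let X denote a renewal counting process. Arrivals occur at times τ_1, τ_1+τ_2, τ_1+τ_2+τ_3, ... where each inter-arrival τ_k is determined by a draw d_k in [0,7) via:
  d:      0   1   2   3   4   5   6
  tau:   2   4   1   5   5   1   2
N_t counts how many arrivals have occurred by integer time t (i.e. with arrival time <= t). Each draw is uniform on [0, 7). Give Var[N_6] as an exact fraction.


Inter-arrival values over d=0..6: [2, 4, 1, 5, 5, 1, 2]
Each d has probability 1/7, so the pmf of τ is: f(1) = 2/7, f(2) = 2/7, f(4) = 1/7, f(5) = 2/7
Let p_n(j) = P(N_n = j), with p_0 = [1]. Condition on τ_1: p_n(0) = P(τ > n), and for j >= 1, p_n(j) = Σ_{k<=n} f(k)·p_{n−k}(j−1)
p_1 = [5/7, 2/7]  (j = 0..1)
p_2 = [3/7, 24/49, 4/49]  (j = 0..2)
p_3 = [3/7, 16/49, 76/343, 8/343]  (j = 0..3)
p_4 = [2/7, 19/49, 80/343, 208/2401, 16/2401]  (j = 0..4)
p_5 = [0, 29/49, 12/49, 312/2401, 528/16807, 32/16807]  (j = 0..5)
p_6 = [0, 17/49, 148/343, 356/2401, 1040/16807, 1280/117649, 64/117649]  (j = 0..6)
E[N_6] = Σ j·p_6(j) = 230581/117649;  E[N_6²] = Σ j²·p_6(j) = 551653/117649
Var[N_6] = 551653/117649 − (230581/117649)² = 11733826236/13841287201

11733826236/13841287201


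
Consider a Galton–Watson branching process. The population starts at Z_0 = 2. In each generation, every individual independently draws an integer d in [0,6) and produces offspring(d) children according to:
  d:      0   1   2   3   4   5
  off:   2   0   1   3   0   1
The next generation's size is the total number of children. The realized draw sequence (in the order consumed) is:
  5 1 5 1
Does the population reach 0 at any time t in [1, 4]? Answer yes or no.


gen 0: Z_0=2, draws=[5, 1], offspring=[1, 0], Z_1=1
gen 1: Z_1=1, draws=[5], offspring=[1], Z_2=1
gen 2: Z_2=1, draws=[1], offspring=[0], Z_3=0
gen 3: Z_3=0, draws=[], offspring=[], Z_4=0

yes


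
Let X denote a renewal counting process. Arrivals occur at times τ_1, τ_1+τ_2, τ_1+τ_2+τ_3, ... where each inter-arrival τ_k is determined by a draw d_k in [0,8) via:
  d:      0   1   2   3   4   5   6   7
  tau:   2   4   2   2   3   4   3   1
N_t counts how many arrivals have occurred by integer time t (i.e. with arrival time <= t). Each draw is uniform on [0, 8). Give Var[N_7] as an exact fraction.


Inter-arrival values over d=0..7: [2, 4, 2, 2, 3, 4, 3, 1]
Each d has probability 1/8, so the pmf of τ is: f(1) = 1/8, f(2) = 3/8, f(3) = 1/4, f(4) = 1/4
Let p_n(j) = P(N_n = j), with p_0 = [1]. Condition on τ_1: p_n(0) = P(τ > n), and for j >= 1, p_n(j) = Σ_{k<=n} f(k)·p_{n−k}(j−1)
p_1 = [7/8, 1/8]  (j = 0..1)
p_2 = [1/2, 31/64, 1/64]  (j = 0..2)
p_3 = [1/4, 41/64, 55/512, 1/512]  (j = 0..3)
p_4 = [0, 11/16, 75/256, 79/4096, 1/4096]  (j = 0..4)
p_5 = [0, 7/16, 245/512, 331/4096, 103/32768, 1/32768]  (j = 0..5)
p_6 = [0, 3/16, 19/32, 821/4096, 73/4096, 127/262144, 1/262144]  (j = 0..6)
p_7 = [0, 1/16, 133/256, 1449/4096, 497/8192, 909/262144, 151/2097152, 1/2097152]  (j = 0..7)
E[N_7] = Σ j·p_7(j) = 5082009/2097152;  E[N_7²] = Σ j²·p_7(j) = 13389205/2097152
Var[N_7] = 13389205/2097152 − (5082009/2097152)² = 2252382568079/4398046511104

2252382568079/4398046511104


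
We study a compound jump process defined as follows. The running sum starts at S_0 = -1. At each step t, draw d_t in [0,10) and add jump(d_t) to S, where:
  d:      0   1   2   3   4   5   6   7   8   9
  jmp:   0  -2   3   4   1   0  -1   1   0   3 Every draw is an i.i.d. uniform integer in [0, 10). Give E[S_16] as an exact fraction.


Outcome values over d=0..9: [0, -2, 3, 4, 1, 0, -1, 1, 0, 3]
Σy = 9, Σy² = 41, M = 10
μ = 9/10 = 9/10,  σ² = 41/10 − (9/10)² = 329/100
E[S_16] = -1 + 16·(9/10) = 67/5

67/5


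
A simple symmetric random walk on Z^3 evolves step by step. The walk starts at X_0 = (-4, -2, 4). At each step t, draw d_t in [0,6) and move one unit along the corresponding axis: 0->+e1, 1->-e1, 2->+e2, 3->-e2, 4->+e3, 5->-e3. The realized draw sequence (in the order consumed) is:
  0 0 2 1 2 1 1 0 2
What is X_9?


(-4, 1, 4)

t=0: X=(-4, -2, 4), d=0 → +e1, X_1=(-3, -2, 4)
t=1: X=(-3, -2, 4), d=0 → +e1, X_2=(-2, -2, 4)
t=2: X=(-2, -2, 4), d=2 → +e2, X_3=(-2, -1, 4)
t=3: X=(-2, -1, 4), d=1 → -e1, X_4=(-3, -1, 4)
t=4: X=(-3, -1, 4), d=2 → +e2, X_5=(-3, 0, 4)
t=5: X=(-3, 0, 4), d=1 → -e1, X_6=(-4, 0, 4)
t=6: X=(-4, 0, 4), d=1 → -e1, X_7=(-5, 0, 4)
t=7: X=(-5, 0, 4), d=0 → +e1, X_8=(-4, 0, 4)
t=8: X=(-4, 0, 4), d=2 → +e2, X_9=(-4, 1, 4)


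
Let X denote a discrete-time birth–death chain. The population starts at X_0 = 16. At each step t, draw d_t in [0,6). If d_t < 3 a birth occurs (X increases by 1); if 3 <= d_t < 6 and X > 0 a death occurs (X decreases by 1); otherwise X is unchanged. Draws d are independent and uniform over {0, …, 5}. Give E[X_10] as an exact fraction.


X can drop by at most 1 per step and X_0 = 16 > T = 10, so X_t >= 16 − t >= 6 > 0 for every t <= 10: the floor at 0 (the 'and X > 0' condition) never binds. Hence X_10 = X_0 + Σ_{t<10} Y_t with i.i.d. increments Y_t = y(d_t) ∈ {+1, −1, 0}.
Outcome values over d=0..5: [1, 1, 1, -1, -1, -1]
Σy = 0, Σy² = 6, M = 6
μ = 0/6 = 0,  σ² = 6/6 − (0)² = 1
E[X_10] = 16 + 10·(0) = 16

16


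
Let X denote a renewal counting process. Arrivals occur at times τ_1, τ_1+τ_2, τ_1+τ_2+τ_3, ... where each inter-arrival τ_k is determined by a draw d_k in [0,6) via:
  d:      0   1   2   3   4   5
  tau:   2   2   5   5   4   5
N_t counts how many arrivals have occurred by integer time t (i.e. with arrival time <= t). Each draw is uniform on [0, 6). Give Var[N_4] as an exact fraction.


Inter-arrival values over d=0..5: [2, 2, 5, 5, 4, 5]
Each d has probability 1/6, so the pmf of τ is: f(2) = 1/3, f(4) = 1/6, f(5) = 1/2
Let p_n(j) = P(N_n = j), with p_0 = [1]. Condition on τ_1: p_n(0) = P(τ > n), and for j >= 1, p_n(j) = Σ_{k<=n} f(k)·p_{n−k}(j−1)
p_1 = [1]  (j = 0)
p_2 = [2/3, 1/3]  (j = 0..1)
p_3 = [2/3, 1/3]  (j = 0..1)
p_4 = [1/2, 7/18, 1/9]  (j = 0..2)
E[N_4] = Σ j·p_4(j) = 11/18;  E[N_4²] = Σ j²·p_4(j) = 5/6
Var[N_4] = 5/6 − (11/18)² = 149/324

149/324


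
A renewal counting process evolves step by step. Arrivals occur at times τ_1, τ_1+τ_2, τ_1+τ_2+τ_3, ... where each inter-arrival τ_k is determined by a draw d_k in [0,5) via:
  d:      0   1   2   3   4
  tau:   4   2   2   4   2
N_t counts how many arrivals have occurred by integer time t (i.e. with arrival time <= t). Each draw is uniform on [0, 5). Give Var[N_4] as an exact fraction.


144/625

Inter-arrival values over d=0..4: [4, 2, 2, 4, 2]
Each d has probability 1/5, so the pmf of τ is: f(2) = 3/5, f(4) = 2/5
Let p_n(j) = P(N_n = j), with p_0 = [1]. Condition on τ_1: p_n(0) = P(τ > n), and for j >= 1, p_n(j) = Σ_{k<=n} f(k)·p_{n−k}(j−1)
p_1 = [1]  (j = 0)
p_2 = [2/5, 3/5]  (j = 0..1)
p_3 = [2/5, 3/5]  (j = 0..1)
p_4 = [0, 16/25, 9/25]  (j = 0..2)
E[N_4] = Σ j·p_4(j) = 34/25;  E[N_4²] = Σ j²·p_4(j) = 52/25
Var[N_4] = 52/25 − (34/25)² = 144/625


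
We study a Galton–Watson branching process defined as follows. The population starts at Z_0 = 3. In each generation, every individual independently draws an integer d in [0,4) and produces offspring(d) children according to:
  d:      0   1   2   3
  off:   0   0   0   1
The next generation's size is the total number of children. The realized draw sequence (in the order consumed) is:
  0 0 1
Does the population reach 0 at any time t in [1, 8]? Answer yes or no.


gen 0: Z_0=3, draws=[0, 0, 1], offspring=[0, 0, 0], Z_1=0
gen 1: Z_1=0, draws=[], offspring=[], Z_2=0
gen 2: Z_2=0, draws=[], offspring=[], Z_3=0
gen 3: Z_3=0, draws=[], offspring=[], Z_4=0
gen 4: Z_4=0, draws=[], offspring=[], Z_5=0
gen 5: Z_5=0, draws=[], offspring=[], Z_6=0
gen 6: Z_6=0, draws=[], offspring=[], Z_7=0
gen 7: Z_7=0, draws=[], offspring=[], Z_8=0

yes


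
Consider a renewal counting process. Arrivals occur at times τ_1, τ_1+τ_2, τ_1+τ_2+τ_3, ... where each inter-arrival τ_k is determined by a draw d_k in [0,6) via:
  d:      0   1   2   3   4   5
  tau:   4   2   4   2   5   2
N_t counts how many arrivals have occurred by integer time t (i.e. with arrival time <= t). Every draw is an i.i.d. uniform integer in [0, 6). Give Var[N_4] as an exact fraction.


Inter-arrival values over d=0..5: [4, 2, 4, 2, 5, 2]
Each d has probability 1/6, so the pmf of τ is: f(2) = 1/2, f(4) = 1/3, f(5) = 1/6
Let p_n(j) = P(N_n = j), with p_0 = [1]. Condition on τ_1: p_n(0) = P(τ > n), and for j >= 1, p_n(j) = Σ_{k<=n} f(k)·p_{n−k}(j−1)
p_1 = [1]  (j = 0)
p_2 = [1/2, 1/2]  (j = 0..1)
p_3 = [1/2, 1/2]  (j = 0..1)
p_4 = [1/6, 7/12, 1/4]  (j = 0..2)
E[N_4] = Σ j·p_4(j) = 13/12;  E[N_4²] = Σ j²·p_4(j) = 19/12
Var[N_4] = 19/12 − (13/12)² = 59/144

59/144


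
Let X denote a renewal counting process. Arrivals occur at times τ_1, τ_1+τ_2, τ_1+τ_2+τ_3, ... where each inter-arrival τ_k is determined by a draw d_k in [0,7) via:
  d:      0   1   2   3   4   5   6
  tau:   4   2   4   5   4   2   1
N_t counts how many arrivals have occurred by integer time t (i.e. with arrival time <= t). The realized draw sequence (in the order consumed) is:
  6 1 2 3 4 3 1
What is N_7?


3

draw d_1=6: τ_1=1, arrival time A_1=1
draw d_2=1: τ_2=2, arrival time A_2=3
draw d_3=2: τ_3=4, arrival time A_3=7
draw d_4=3: τ_4=5, arrival time A_4=12
draw d_5=4: τ_5=4, arrival time A_5=16
draw d_6=3: τ_6=5, arrival time A_6=21
draw d_7=1: τ_7=2, arrival time A_7=23
N_t over t=0..7: 0:0 1:1 2:1 3:2 4:2 5:2 6:2 7:3


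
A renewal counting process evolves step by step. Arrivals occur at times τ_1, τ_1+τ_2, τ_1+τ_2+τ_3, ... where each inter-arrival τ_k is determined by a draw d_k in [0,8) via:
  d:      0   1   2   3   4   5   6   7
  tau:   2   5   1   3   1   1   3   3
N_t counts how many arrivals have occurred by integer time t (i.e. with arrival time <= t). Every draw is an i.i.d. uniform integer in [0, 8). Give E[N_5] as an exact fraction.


64219/32768

Inter-arrival values over d=0..7: [2, 5, 1, 3, 1, 1, 3, 3]
Each d has probability 1/8, so the pmf of τ is: f(1) = 3/8, f(2) = 1/8, f(3) = 3/8, f(5) = 1/8
Renewal equation for m(n) = E[N_n]: condition on τ_1 = k (if k <= n, one arrival plus a fresh copy on the remaining n−k steps): m(n) = F(n) + Σ_{k<=n} f(k)·m(n−k), where F(n) = P(τ <= n) and m(0) = 0
m(1) = F(1) = 3/8
m(2) = F(2) + f(1)·m(1) = 1/2 + 3/8·3/8 = 41/64
m(3) = F(3) + f(1)·m(2) + f(2)·m(1) = 7/8 + 3/8·41/64 + 1/8·3/8 = 595/512
m(4) = F(4) + f(1)·m(3) + f(2)·m(2) + f(3)·m(1) = 7/8 + 3/8·595/512 + 1/8·41/64 + 3/8·3/8 = 6273/4096
m(5) = F(5) + f(1)·m(4) + f(2)·m(3) + f(3)·m(2) = 1 + 3/8·6273/4096 + 1/8·595/512 + 3/8·41/64 = 64219/32768
E[N_5] = m(5) = 64219/32768


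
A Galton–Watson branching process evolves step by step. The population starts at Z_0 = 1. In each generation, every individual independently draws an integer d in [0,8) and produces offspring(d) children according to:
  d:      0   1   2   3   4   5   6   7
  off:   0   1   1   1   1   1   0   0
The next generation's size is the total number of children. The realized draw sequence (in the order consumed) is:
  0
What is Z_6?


0

gen 0: Z_0=1, draws=[0], offspring=[0], Z_1=0
gen 1: Z_1=0, draws=[], offspring=[], Z_2=0
gen 2: Z_2=0, draws=[], offspring=[], Z_3=0
gen 3: Z_3=0, draws=[], offspring=[], Z_4=0
gen 4: Z_4=0, draws=[], offspring=[], Z_5=0
gen 5: Z_5=0, draws=[], offspring=[], Z_6=0


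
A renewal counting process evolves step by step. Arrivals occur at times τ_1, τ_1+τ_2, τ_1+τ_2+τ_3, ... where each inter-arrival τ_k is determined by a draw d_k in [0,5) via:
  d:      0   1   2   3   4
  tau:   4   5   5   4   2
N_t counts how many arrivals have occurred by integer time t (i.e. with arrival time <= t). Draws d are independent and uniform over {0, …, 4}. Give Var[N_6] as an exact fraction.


Inter-arrival values over d=0..4: [4, 5, 5, 4, 2]
Each d has probability 1/5, so the pmf of τ is: f(2) = 1/5, f(4) = 2/5, f(5) = 2/5
Let p_n(j) = P(N_n = j), with p_0 = [1]. Condition on τ_1: p_n(0) = P(τ > n), and for j >= 1, p_n(j) = Σ_{k<=n} f(k)·p_{n−k}(j−1)
p_1 = [1]  (j = 0)
p_2 = [4/5, 1/5]  (j = 0..1)
p_3 = [4/5, 1/5]  (j = 0..1)
p_4 = [2/5, 14/25, 1/25]  (j = 0..2)
p_5 = [0, 24/25, 1/25]  (j = 0..2)
p_6 = [0, 4/5, 24/125, 1/125]  (j = 0..3)
E[N_6] = Σ j·p_6(j) = 151/125;  E[N_6²] = Σ j²·p_6(j) = 41/25
Var[N_6] = 41/25 − (151/125)² = 2824/15625

2824/15625


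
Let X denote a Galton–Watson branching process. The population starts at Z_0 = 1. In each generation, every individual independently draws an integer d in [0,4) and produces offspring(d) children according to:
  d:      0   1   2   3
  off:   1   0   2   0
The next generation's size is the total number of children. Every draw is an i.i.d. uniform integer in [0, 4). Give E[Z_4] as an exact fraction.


81/256

Outcome values over d=0..3: [1, 0, 2, 0]
Σy = 3, Σy² = 5, M = 4
μ = 3/4 = 3/4,  σ² = 5/4 − (3/4)² = 11/16
E[Z_0] = 1
E[Z_1] = 3/4·E[Z_0] = 3/4
E[Z_2] = 3/4·E[Z_1] = 9/16
E[Z_3] = 3/4·E[Z_2] = 27/64
E[Z_4] = 3/4·E[Z_3] = 81/256


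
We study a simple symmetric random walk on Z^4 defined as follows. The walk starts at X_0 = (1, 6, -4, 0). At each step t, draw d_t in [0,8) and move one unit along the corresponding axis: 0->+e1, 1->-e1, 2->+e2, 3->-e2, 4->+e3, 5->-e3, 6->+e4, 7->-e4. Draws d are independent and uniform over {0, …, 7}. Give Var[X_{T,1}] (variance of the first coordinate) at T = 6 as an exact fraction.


Outcome values over d=0..7: [1, -1, 0, 0, 0, 0, 0, 0]
Σy = 0, Σy² = 2, M = 8
μ = 0/8 = 0,  σ² = 2/8 − (0)² = 1/4
Independent increments: Var[X_6] = 6·σ² = 6·(1/4) = 3/2

3/2


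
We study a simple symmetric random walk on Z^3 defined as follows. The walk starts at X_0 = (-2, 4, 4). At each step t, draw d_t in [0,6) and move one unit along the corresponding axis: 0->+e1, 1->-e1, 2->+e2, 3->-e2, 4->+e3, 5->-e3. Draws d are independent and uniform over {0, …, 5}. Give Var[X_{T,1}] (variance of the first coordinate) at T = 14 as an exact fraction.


Outcome values over d=0..5: [1, -1, 0, 0, 0, 0]
Σy = 0, Σy² = 2, M = 6
μ = 0/6 = 0,  σ² = 2/6 − (0)² = 1/3
Independent increments: Var[X_14] = 14·σ² = 14·(1/3) = 14/3

14/3


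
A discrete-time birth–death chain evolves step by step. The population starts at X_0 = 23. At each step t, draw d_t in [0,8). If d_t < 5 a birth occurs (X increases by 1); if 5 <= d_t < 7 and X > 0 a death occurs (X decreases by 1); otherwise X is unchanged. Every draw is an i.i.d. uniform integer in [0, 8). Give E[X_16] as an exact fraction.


X can drop by at most 1 per step and X_0 = 23 > T = 16, so X_t >= 23 − t >= 7 > 0 for every t <= 16: the floor at 0 (the 'and X > 0' condition) never binds. Hence X_16 = X_0 + Σ_{t<16} Y_t with i.i.d. increments Y_t = y(d_t) ∈ {+1, −1, 0}.
Outcome values over d=0..7: [1, 1, 1, 1, 1, -1, -1, 0]
Σy = 3, Σy² = 7, M = 8
μ = 3/8 = 3/8,  σ² = 7/8 − (3/8)² = 47/64
E[X_16] = 23 + 16·(3/8) = 29

29


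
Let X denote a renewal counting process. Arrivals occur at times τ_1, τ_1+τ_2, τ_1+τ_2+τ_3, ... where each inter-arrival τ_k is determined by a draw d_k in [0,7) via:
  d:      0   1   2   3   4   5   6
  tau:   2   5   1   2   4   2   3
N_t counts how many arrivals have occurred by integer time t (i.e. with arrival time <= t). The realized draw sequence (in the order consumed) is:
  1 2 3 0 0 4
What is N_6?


draw d_1=1: τ_1=5, arrival time A_1=5
draw d_2=2: τ_2=1, arrival time A_2=6
draw d_3=3: τ_3=2, arrival time A_3=8
draw d_4=0: τ_4=2, arrival time A_4=10
draw d_5=0: τ_5=2, arrival time A_5=12
draw d_6=4: τ_6=4, arrival time A_6=16
N_t over t=0..6: 0:0 1:0 2:0 3:0 4:0 5:1 6:2

2


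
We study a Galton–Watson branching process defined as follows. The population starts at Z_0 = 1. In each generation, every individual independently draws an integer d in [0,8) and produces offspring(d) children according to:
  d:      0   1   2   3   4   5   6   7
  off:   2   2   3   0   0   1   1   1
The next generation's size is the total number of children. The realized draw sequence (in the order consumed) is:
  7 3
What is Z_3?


0

gen 0: Z_0=1, draws=[7], offspring=[1], Z_1=1
gen 1: Z_1=1, draws=[3], offspring=[0], Z_2=0
gen 2: Z_2=0, draws=[], offspring=[], Z_3=0


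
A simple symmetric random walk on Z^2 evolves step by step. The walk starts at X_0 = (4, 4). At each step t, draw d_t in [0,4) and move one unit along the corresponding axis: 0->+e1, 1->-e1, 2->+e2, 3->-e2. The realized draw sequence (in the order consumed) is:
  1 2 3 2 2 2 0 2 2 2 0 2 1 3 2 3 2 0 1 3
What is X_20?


t=0: X=(4, 4), d=1 → -e1, X_1=(3, 4)
t=1: X=(3, 4), d=2 → +e2, X_2=(3, 5)
t=2: X=(3, 5), d=3 → -e2, X_3=(3, 4)
t=3: X=(3, 4), d=2 → +e2, X_4=(3, 5)
t=4: X=(3, 5), d=2 → +e2, X_5=(3, 6)
t=5: X=(3, 6), d=2 → +e2, X_6=(3, 7)
t=6: X=(3, 7), d=0 → +e1, X_7=(4, 7)
t=7: X=(4, 7), d=2 → +e2, X_8=(4, 8)
t=8: X=(4, 8), d=2 → +e2, X_9=(4, 9)
t=9: X=(4, 9), d=2 → +e2, X_10=(4, 10)
t=10: X=(4, 10), d=0 → +e1, X_11=(5, 10)
t=11: X=(5, 10), d=2 → +e2, X_12=(5, 11)
t=12: X=(5, 11), d=1 → -e1, X_13=(4, 11)
t=13: X=(4, 11), d=3 → -e2, X_14=(4, 10)
t=14: X=(4, 10), d=2 → +e2, X_15=(4, 11)
t=15: X=(4, 11), d=3 → -e2, X_16=(4, 10)
t=16: X=(4, 10), d=2 → +e2, X_17=(4, 11)
t=17: X=(4, 11), d=0 → +e1, X_18=(5, 11)
t=18: X=(5, 11), d=1 → -e1, X_19=(4, 11)
t=19: X=(4, 11), d=3 → -e2, X_20=(4, 10)

(4, 10)
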